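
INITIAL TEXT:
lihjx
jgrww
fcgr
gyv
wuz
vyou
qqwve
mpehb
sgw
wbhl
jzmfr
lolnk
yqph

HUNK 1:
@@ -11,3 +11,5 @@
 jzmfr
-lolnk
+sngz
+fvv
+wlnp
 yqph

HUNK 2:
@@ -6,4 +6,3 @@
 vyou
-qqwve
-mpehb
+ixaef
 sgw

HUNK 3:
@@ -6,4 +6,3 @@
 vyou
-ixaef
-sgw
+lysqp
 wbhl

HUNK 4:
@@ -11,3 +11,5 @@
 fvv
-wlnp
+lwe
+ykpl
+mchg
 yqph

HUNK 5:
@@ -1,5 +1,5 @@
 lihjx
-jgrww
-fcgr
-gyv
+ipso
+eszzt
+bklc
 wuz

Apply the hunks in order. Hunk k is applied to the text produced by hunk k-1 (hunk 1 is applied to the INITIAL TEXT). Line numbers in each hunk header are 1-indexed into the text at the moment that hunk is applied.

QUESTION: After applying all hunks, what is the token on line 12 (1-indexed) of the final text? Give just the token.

Hunk 1: at line 11 remove [lolnk] add [sngz,fvv,wlnp] -> 15 lines: lihjx jgrww fcgr gyv wuz vyou qqwve mpehb sgw wbhl jzmfr sngz fvv wlnp yqph
Hunk 2: at line 6 remove [qqwve,mpehb] add [ixaef] -> 14 lines: lihjx jgrww fcgr gyv wuz vyou ixaef sgw wbhl jzmfr sngz fvv wlnp yqph
Hunk 3: at line 6 remove [ixaef,sgw] add [lysqp] -> 13 lines: lihjx jgrww fcgr gyv wuz vyou lysqp wbhl jzmfr sngz fvv wlnp yqph
Hunk 4: at line 11 remove [wlnp] add [lwe,ykpl,mchg] -> 15 lines: lihjx jgrww fcgr gyv wuz vyou lysqp wbhl jzmfr sngz fvv lwe ykpl mchg yqph
Hunk 5: at line 1 remove [jgrww,fcgr,gyv] add [ipso,eszzt,bklc] -> 15 lines: lihjx ipso eszzt bklc wuz vyou lysqp wbhl jzmfr sngz fvv lwe ykpl mchg yqph
Final line 12: lwe

Answer: lwe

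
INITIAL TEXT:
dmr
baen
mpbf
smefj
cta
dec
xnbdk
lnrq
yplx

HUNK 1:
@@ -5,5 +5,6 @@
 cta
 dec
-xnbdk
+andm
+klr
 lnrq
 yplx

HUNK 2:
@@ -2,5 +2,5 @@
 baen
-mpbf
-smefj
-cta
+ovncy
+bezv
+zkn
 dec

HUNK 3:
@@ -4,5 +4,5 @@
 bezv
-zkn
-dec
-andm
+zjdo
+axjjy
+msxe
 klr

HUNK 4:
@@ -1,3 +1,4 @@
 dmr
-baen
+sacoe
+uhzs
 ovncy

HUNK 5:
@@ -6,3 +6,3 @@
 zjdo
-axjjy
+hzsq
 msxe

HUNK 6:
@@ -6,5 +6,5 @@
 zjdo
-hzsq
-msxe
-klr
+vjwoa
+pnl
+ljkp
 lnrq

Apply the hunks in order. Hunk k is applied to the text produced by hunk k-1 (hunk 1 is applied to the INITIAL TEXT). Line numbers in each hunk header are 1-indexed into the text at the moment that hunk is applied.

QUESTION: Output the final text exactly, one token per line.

Hunk 1: at line 5 remove [xnbdk] add [andm,klr] -> 10 lines: dmr baen mpbf smefj cta dec andm klr lnrq yplx
Hunk 2: at line 2 remove [mpbf,smefj,cta] add [ovncy,bezv,zkn] -> 10 lines: dmr baen ovncy bezv zkn dec andm klr lnrq yplx
Hunk 3: at line 4 remove [zkn,dec,andm] add [zjdo,axjjy,msxe] -> 10 lines: dmr baen ovncy bezv zjdo axjjy msxe klr lnrq yplx
Hunk 4: at line 1 remove [baen] add [sacoe,uhzs] -> 11 lines: dmr sacoe uhzs ovncy bezv zjdo axjjy msxe klr lnrq yplx
Hunk 5: at line 6 remove [axjjy] add [hzsq] -> 11 lines: dmr sacoe uhzs ovncy bezv zjdo hzsq msxe klr lnrq yplx
Hunk 6: at line 6 remove [hzsq,msxe,klr] add [vjwoa,pnl,ljkp] -> 11 lines: dmr sacoe uhzs ovncy bezv zjdo vjwoa pnl ljkp lnrq yplx

Answer: dmr
sacoe
uhzs
ovncy
bezv
zjdo
vjwoa
pnl
ljkp
lnrq
yplx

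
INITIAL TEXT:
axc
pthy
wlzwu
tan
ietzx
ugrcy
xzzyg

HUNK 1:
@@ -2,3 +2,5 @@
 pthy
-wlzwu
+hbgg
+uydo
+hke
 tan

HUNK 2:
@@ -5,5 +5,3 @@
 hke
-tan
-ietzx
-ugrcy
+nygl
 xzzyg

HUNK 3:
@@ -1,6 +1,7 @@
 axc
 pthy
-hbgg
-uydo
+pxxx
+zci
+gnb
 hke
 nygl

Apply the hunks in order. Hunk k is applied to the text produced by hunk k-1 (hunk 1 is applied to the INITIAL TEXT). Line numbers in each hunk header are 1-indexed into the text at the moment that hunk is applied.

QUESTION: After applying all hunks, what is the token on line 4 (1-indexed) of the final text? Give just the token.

Hunk 1: at line 2 remove [wlzwu] add [hbgg,uydo,hke] -> 9 lines: axc pthy hbgg uydo hke tan ietzx ugrcy xzzyg
Hunk 2: at line 5 remove [tan,ietzx,ugrcy] add [nygl] -> 7 lines: axc pthy hbgg uydo hke nygl xzzyg
Hunk 3: at line 1 remove [hbgg,uydo] add [pxxx,zci,gnb] -> 8 lines: axc pthy pxxx zci gnb hke nygl xzzyg
Final line 4: zci

Answer: zci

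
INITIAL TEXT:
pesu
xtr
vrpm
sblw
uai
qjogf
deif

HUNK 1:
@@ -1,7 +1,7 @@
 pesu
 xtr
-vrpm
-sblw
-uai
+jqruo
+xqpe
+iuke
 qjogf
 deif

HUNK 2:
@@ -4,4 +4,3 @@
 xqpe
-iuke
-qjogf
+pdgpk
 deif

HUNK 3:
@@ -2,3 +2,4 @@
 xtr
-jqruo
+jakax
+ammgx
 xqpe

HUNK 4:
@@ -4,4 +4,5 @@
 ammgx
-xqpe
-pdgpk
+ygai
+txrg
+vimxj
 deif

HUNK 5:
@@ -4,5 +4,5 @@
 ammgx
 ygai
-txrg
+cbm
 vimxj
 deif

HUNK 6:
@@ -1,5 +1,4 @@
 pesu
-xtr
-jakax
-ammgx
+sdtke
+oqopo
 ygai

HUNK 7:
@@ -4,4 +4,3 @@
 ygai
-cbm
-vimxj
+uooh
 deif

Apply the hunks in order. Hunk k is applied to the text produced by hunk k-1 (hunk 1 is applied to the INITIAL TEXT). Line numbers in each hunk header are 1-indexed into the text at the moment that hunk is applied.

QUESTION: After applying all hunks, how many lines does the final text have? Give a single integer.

Answer: 6

Derivation:
Hunk 1: at line 1 remove [vrpm,sblw,uai] add [jqruo,xqpe,iuke] -> 7 lines: pesu xtr jqruo xqpe iuke qjogf deif
Hunk 2: at line 4 remove [iuke,qjogf] add [pdgpk] -> 6 lines: pesu xtr jqruo xqpe pdgpk deif
Hunk 3: at line 2 remove [jqruo] add [jakax,ammgx] -> 7 lines: pesu xtr jakax ammgx xqpe pdgpk deif
Hunk 4: at line 4 remove [xqpe,pdgpk] add [ygai,txrg,vimxj] -> 8 lines: pesu xtr jakax ammgx ygai txrg vimxj deif
Hunk 5: at line 4 remove [txrg] add [cbm] -> 8 lines: pesu xtr jakax ammgx ygai cbm vimxj deif
Hunk 6: at line 1 remove [xtr,jakax,ammgx] add [sdtke,oqopo] -> 7 lines: pesu sdtke oqopo ygai cbm vimxj deif
Hunk 7: at line 4 remove [cbm,vimxj] add [uooh] -> 6 lines: pesu sdtke oqopo ygai uooh deif
Final line count: 6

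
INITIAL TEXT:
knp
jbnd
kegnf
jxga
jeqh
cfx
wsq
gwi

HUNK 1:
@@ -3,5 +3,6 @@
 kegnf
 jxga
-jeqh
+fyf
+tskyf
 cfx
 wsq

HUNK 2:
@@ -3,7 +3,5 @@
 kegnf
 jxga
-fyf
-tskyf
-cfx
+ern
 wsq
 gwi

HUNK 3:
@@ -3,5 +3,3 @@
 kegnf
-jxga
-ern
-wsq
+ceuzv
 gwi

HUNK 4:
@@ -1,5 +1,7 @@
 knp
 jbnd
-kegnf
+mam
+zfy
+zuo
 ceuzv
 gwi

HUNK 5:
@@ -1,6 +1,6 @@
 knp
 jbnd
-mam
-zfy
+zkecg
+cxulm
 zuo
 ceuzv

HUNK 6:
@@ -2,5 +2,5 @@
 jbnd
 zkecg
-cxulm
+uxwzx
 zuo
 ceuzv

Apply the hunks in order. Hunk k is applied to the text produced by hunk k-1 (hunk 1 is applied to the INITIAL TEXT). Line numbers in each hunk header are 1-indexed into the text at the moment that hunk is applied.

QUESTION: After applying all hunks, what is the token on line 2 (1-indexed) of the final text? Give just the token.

Answer: jbnd

Derivation:
Hunk 1: at line 3 remove [jeqh] add [fyf,tskyf] -> 9 lines: knp jbnd kegnf jxga fyf tskyf cfx wsq gwi
Hunk 2: at line 3 remove [fyf,tskyf,cfx] add [ern] -> 7 lines: knp jbnd kegnf jxga ern wsq gwi
Hunk 3: at line 3 remove [jxga,ern,wsq] add [ceuzv] -> 5 lines: knp jbnd kegnf ceuzv gwi
Hunk 4: at line 1 remove [kegnf] add [mam,zfy,zuo] -> 7 lines: knp jbnd mam zfy zuo ceuzv gwi
Hunk 5: at line 1 remove [mam,zfy] add [zkecg,cxulm] -> 7 lines: knp jbnd zkecg cxulm zuo ceuzv gwi
Hunk 6: at line 2 remove [cxulm] add [uxwzx] -> 7 lines: knp jbnd zkecg uxwzx zuo ceuzv gwi
Final line 2: jbnd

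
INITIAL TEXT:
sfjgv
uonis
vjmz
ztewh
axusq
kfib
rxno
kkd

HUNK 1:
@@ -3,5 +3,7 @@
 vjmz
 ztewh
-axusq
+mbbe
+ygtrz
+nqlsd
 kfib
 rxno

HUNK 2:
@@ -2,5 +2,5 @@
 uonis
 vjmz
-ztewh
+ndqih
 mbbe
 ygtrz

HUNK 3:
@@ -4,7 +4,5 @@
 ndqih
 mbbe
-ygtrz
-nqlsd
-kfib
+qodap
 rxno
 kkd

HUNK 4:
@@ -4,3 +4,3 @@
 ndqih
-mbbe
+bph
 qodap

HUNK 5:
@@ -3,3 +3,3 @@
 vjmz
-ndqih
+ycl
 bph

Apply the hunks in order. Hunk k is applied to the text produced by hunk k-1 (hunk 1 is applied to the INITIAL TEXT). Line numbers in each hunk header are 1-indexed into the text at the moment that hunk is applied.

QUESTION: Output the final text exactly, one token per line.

Answer: sfjgv
uonis
vjmz
ycl
bph
qodap
rxno
kkd

Derivation:
Hunk 1: at line 3 remove [axusq] add [mbbe,ygtrz,nqlsd] -> 10 lines: sfjgv uonis vjmz ztewh mbbe ygtrz nqlsd kfib rxno kkd
Hunk 2: at line 2 remove [ztewh] add [ndqih] -> 10 lines: sfjgv uonis vjmz ndqih mbbe ygtrz nqlsd kfib rxno kkd
Hunk 3: at line 4 remove [ygtrz,nqlsd,kfib] add [qodap] -> 8 lines: sfjgv uonis vjmz ndqih mbbe qodap rxno kkd
Hunk 4: at line 4 remove [mbbe] add [bph] -> 8 lines: sfjgv uonis vjmz ndqih bph qodap rxno kkd
Hunk 5: at line 3 remove [ndqih] add [ycl] -> 8 lines: sfjgv uonis vjmz ycl bph qodap rxno kkd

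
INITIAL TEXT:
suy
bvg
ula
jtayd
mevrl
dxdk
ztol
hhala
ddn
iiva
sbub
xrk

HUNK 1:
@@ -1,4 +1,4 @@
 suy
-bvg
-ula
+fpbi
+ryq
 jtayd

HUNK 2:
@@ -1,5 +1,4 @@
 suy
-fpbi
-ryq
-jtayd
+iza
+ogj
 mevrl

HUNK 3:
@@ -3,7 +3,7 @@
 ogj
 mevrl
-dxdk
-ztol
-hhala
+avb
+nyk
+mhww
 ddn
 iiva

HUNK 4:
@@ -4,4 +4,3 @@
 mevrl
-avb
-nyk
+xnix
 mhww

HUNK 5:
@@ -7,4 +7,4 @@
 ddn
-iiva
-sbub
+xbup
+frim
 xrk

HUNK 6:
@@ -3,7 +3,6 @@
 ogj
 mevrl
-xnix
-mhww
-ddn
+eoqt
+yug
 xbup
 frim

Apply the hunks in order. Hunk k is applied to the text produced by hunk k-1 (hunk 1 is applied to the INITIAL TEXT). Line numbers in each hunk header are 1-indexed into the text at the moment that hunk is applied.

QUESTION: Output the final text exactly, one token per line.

Answer: suy
iza
ogj
mevrl
eoqt
yug
xbup
frim
xrk

Derivation:
Hunk 1: at line 1 remove [bvg,ula] add [fpbi,ryq] -> 12 lines: suy fpbi ryq jtayd mevrl dxdk ztol hhala ddn iiva sbub xrk
Hunk 2: at line 1 remove [fpbi,ryq,jtayd] add [iza,ogj] -> 11 lines: suy iza ogj mevrl dxdk ztol hhala ddn iiva sbub xrk
Hunk 3: at line 3 remove [dxdk,ztol,hhala] add [avb,nyk,mhww] -> 11 lines: suy iza ogj mevrl avb nyk mhww ddn iiva sbub xrk
Hunk 4: at line 4 remove [avb,nyk] add [xnix] -> 10 lines: suy iza ogj mevrl xnix mhww ddn iiva sbub xrk
Hunk 5: at line 7 remove [iiva,sbub] add [xbup,frim] -> 10 lines: suy iza ogj mevrl xnix mhww ddn xbup frim xrk
Hunk 6: at line 3 remove [xnix,mhww,ddn] add [eoqt,yug] -> 9 lines: suy iza ogj mevrl eoqt yug xbup frim xrk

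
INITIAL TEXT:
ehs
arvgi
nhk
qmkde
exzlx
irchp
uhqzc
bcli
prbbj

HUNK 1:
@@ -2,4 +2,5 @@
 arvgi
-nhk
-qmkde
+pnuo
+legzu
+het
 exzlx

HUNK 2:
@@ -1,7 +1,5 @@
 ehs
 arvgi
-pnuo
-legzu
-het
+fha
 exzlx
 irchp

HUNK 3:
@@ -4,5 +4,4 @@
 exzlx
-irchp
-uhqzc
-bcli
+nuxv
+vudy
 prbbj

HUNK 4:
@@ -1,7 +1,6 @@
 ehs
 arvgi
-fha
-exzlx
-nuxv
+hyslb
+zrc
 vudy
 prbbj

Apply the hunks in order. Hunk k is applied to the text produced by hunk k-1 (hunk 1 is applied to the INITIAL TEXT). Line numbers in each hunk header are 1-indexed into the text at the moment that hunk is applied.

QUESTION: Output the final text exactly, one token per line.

Answer: ehs
arvgi
hyslb
zrc
vudy
prbbj

Derivation:
Hunk 1: at line 2 remove [nhk,qmkde] add [pnuo,legzu,het] -> 10 lines: ehs arvgi pnuo legzu het exzlx irchp uhqzc bcli prbbj
Hunk 2: at line 1 remove [pnuo,legzu,het] add [fha] -> 8 lines: ehs arvgi fha exzlx irchp uhqzc bcli prbbj
Hunk 3: at line 4 remove [irchp,uhqzc,bcli] add [nuxv,vudy] -> 7 lines: ehs arvgi fha exzlx nuxv vudy prbbj
Hunk 4: at line 1 remove [fha,exzlx,nuxv] add [hyslb,zrc] -> 6 lines: ehs arvgi hyslb zrc vudy prbbj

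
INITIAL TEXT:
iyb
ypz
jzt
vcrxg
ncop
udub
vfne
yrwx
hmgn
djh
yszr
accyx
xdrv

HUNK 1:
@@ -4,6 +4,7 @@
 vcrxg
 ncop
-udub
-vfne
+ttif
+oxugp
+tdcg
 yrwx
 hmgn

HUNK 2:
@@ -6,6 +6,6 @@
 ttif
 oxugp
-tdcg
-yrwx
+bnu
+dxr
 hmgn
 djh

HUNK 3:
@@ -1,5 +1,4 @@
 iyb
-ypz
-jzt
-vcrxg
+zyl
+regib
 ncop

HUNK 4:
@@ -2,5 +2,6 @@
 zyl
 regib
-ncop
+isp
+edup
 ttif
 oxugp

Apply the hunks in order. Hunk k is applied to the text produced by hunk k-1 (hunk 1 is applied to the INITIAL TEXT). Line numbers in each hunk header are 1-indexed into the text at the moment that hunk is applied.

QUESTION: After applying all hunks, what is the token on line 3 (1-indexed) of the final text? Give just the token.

Hunk 1: at line 4 remove [udub,vfne] add [ttif,oxugp,tdcg] -> 14 lines: iyb ypz jzt vcrxg ncop ttif oxugp tdcg yrwx hmgn djh yszr accyx xdrv
Hunk 2: at line 6 remove [tdcg,yrwx] add [bnu,dxr] -> 14 lines: iyb ypz jzt vcrxg ncop ttif oxugp bnu dxr hmgn djh yszr accyx xdrv
Hunk 3: at line 1 remove [ypz,jzt,vcrxg] add [zyl,regib] -> 13 lines: iyb zyl regib ncop ttif oxugp bnu dxr hmgn djh yszr accyx xdrv
Hunk 4: at line 2 remove [ncop] add [isp,edup] -> 14 lines: iyb zyl regib isp edup ttif oxugp bnu dxr hmgn djh yszr accyx xdrv
Final line 3: regib

Answer: regib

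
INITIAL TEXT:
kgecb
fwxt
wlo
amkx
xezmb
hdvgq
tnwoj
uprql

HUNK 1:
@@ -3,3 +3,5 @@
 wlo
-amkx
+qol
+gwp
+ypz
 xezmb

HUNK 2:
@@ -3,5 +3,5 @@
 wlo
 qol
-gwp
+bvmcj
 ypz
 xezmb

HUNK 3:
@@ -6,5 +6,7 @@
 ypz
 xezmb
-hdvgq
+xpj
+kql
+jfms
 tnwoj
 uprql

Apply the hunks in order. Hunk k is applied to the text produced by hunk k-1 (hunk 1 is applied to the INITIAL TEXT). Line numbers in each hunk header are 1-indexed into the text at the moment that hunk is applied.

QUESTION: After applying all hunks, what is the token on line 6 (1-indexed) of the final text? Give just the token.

Hunk 1: at line 3 remove [amkx] add [qol,gwp,ypz] -> 10 lines: kgecb fwxt wlo qol gwp ypz xezmb hdvgq tnwoj uprql
Hunk 2: at line 3 remove [gwp] add [bvmcj] -> 10 lines: kgecb fwxt wlo qol bvmcj ypz xezmb hdvgq tnwoj uprql
Hunk 3: at line 6 remove [hdvgq] add [xpj,kql,jfms] -> 12 lines: kgecb fwxt wlo qol bvmcj ypz xezmb xpj kql jfms tnwoj uprql
Final line 6: ypz

Answer: ypz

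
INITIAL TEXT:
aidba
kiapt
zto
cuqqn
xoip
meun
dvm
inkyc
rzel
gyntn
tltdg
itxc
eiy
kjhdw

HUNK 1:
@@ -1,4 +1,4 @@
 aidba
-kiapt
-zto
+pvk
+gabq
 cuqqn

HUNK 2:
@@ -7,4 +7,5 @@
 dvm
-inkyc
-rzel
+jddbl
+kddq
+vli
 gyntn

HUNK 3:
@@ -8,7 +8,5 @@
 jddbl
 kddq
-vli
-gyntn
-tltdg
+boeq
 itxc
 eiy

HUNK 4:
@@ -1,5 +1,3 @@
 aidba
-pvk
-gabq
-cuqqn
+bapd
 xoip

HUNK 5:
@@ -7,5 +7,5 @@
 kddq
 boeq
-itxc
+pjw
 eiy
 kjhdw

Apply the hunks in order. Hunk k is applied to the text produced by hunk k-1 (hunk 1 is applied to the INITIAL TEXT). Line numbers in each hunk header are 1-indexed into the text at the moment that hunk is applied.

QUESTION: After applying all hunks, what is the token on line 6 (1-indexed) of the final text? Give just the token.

Answer: jddbl

Derivation:
Hunk 1: at line 1 remove [kiapt,zto] add [pvk,gabq] -> 14 lines: aidba pvk gabq cuqqn xoip meun dvm inkyc rzel gyntn tltdg itxc eiy kjhdw
Hunk 2: at line 7 remove [inkyc,rzel] add [jddbl,kddq,vli] -> 15 lines: aidba pvk gabq cuqqn xoip meun dvm jddbl kddq vli gyntn tltdg itxc eiy kjhdw
Hunk 3: at line 8 remove [vli,gyntn,tltdg] add [boeq] -> 13 lines: aidba pvk gabq cuqqn xoip meun dvm jddbl kddq boeq itxc eiy kjhdw
Hunk 4: at line 1 remove [pvk,gabq,cuqqn] add [bapd] -> 11 lines: aidba bapd xoip meun dvm jddbl kddq boeq itxc eiy kjhdw
Hunk 5: at line 7 remove [itxc] add [pjw] -> 11 lines: aidba bapd xoip meun dvm jddbl kddq boeq pjw eiy kjhdw
Final line 6: jddbl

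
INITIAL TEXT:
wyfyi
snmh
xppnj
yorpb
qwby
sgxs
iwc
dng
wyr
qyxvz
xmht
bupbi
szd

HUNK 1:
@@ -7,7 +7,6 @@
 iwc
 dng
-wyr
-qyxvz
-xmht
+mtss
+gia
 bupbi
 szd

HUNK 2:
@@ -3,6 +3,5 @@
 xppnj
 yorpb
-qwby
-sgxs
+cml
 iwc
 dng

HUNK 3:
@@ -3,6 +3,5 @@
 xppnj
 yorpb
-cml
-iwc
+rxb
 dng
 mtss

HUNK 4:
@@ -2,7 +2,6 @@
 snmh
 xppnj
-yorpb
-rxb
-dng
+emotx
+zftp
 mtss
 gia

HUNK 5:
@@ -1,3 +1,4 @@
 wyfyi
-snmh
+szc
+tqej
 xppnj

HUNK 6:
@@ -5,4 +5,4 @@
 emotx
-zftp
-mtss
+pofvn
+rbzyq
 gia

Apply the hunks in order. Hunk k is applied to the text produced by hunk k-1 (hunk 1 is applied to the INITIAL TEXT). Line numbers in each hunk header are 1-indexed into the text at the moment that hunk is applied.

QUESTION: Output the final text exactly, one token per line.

Hunk 1: at line 7 remove [wyr,qyxvz,xmht] add [mtss,gia] -> 12 lines: wyfyi snmh xppnj yorpb qwby sgxs iwc dng mtss gia bupbi szd
Hunk 2: at line 3 remove [qwby,sgxs] add [cml] -> 11 lines: wyfyi snmh xppnj yorpb cml iwc dng mtss gia bupbi szd
Hunk 3: at line 3 remove [cml,iwc] add [rxb] -> 10 lines: wyfyi snmh xppnj yorpb rxb dng mtss gia bupbi szd
Hunk 4: at line 2 remove [yorpb,rxb,dng] add [emotx,zftp] -> 9 lines: wyfyi snmh xppnj emotx zftp mtss gia bupbi szd
Hunk 5: at line 1 remove [snmh] add [szc,tqej] -> 10 lines: wyfyi szc tqej xppnj emotx zftp mtss gia bupbi szd
Hunk 6: at line 5 remove [zftp,mtss] add [pofvn,rbzyq] -> 10 lines: wyfyi szc tqej xppnj emotx pofvn rbzyq gia bupbi szd

Answer: wyfyi
szc
tqej
xppnj
emotx
pofvn
rbzyq
gia
bupbi
szd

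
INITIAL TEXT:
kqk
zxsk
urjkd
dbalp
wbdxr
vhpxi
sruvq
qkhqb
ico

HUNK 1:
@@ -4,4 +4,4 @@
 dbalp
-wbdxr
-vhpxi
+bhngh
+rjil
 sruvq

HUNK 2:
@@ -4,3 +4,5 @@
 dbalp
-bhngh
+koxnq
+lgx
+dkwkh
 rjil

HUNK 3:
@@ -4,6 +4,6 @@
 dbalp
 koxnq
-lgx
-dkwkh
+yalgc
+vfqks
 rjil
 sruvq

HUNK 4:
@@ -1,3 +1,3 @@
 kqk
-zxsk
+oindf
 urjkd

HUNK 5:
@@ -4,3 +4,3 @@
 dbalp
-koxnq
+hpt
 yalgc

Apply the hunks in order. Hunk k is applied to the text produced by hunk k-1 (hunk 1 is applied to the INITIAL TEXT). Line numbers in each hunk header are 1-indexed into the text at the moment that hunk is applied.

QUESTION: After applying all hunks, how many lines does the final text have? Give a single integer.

Hunk 1: at line 4 remove [wbdxr,vhpxi] add [bhngh,rjil] -> 9 lines: kqk zxsk urjkd dbalp bhngh rjil sruvq qkhqb ico
Hunk 2: at line 4 remove [bhngh] add [koxnq,lgx,dkwkh] -> 11 lines: kqk zxsk urjkd dbalp koxnq lgx dkwkh rjil sruvq qkhqb ico
Hunk 3: at line 4 remove [lgx,dkwkh] add [yalgc,vfqks] -> 11 lines: kqk zxsk urjkd dbalp koxnq yalgc vfqks rjil sruvq qkhqb ico
Hunk 4: at line 1 remove [zxsk] add [oindf] -> 11 lines: kqk oindf urjkd dbalp koxnq yalgc vfqks rjil sruvq qkhqb ico
Hunk 5: at line 4 remove [koxnq] add [hpt] -> 11 lines: kqk oindf urjkd dbalp hpt yalgc vfqks rjil sruvq qkhqb ico
Final line count: 11

Answer: 11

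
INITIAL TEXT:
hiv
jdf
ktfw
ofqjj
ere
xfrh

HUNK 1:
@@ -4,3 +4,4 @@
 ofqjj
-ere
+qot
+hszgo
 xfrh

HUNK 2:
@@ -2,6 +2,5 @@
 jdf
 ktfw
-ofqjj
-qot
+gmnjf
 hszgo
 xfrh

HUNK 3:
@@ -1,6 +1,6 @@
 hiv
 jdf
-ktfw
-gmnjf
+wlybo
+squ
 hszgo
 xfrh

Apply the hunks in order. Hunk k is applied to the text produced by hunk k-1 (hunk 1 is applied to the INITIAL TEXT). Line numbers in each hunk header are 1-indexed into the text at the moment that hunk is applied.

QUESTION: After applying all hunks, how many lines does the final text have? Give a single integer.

Hunk 1: at line 4 remove [ere] add [qot,hszgo] -> 7 lines: hiv jdf ktfw ofqjj qot hszgo xfrh
Hunk 2: at line 2 remove [ofqjj,qot] add [gmnjf] -> 6 lines: hiv jdf ktfw gmnjf hszgo xfrh
Hunk 3: at line 1 remove [ktfw,gmnjf] add [wlybo,squ] -> 6 lines: hiv jdf wlybo squ hszgo xfrh
Final line count: 6

Answer: 6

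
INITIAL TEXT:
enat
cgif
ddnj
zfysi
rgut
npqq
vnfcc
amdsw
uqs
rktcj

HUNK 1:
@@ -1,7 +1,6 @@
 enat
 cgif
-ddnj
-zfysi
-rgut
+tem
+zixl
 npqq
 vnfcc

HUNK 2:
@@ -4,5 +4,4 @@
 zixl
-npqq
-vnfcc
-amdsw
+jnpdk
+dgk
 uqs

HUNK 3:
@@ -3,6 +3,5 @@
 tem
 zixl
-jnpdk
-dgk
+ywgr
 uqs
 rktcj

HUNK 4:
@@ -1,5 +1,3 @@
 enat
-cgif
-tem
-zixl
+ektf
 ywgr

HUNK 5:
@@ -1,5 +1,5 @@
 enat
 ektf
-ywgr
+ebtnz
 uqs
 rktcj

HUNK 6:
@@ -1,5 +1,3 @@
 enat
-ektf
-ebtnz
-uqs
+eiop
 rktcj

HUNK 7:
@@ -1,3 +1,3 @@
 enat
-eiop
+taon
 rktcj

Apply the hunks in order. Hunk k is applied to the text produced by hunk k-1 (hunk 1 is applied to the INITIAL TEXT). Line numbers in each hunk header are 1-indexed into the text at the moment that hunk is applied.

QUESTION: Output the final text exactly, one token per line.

Hunk 1: at line 1 remove [ddnj,zfysi,rgut] add [tem,zixl] -> 9 lines: enat cgif tem zixl npqq vnfcc amdsw uqs rktcj
Hunk 2: at line 4 remove [npqq,vnfcc,amdsw] add [jnpdk,dgk] -> 8 lines: enat cgif tem zixl jnpdk dgk uqs rktcj
Hunk 3: at line 3 remove [jnpdk,dgk] add [ywgr] -> 7 lines: enat cgif tem zixl ywgr uqs rktcj
Hunk 4: at line 1 remove [cgif,tem,zixl] add [ektf] -> 5 lines: enat ektf ywgr uqs rktcj
Hunk 5: at line 1 remove [ywgr] add [ebtnz] -> 5 lines: enat ektf ebtnz uqs rktcj
Hunk 6: at line 1 remove [ektf,ebtnz,uqs] add [eiop] -> 3 lines: enat eiop rktcj
Hunk 7: at line 1 remove [eiop] add [taon] -> 3 lines: enat taon rktcj

Answer: enat
taon
rktcj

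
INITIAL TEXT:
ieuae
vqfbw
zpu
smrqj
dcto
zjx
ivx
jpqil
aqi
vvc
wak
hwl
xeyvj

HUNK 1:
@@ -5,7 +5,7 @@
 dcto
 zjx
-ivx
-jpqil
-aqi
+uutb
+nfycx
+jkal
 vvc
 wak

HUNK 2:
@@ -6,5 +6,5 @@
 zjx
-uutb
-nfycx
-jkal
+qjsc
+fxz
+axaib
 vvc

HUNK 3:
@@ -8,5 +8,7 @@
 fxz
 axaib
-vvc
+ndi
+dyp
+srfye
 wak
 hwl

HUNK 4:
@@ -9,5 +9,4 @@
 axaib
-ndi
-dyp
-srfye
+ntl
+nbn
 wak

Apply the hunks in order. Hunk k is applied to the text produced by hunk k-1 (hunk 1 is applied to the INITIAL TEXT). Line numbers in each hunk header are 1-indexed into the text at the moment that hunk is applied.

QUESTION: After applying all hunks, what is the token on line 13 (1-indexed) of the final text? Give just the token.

Answer: hwl

Derivation:
Hunk 1: at line 5 remove [ivx,jpqil,aqi] add [uutb,nfycx,jkal] -> 13 lines: ieuae vqfbw zpu smrqj dcto zjx uutb nfycx jkal vvc wak hwl xeyvj
Hunk 2: at line 6 remove [uutb,nfycx,jkal] add [qjsc,fxz,axaib] -> 13 lines: ieuae vqfbw zpu smrqj dcto zjx qjsc fxz axaib vvc wak hwl xeyvj
Hunk 3: at line 8 remove [vvc] add [ndi,dyp,srfye] -> 15 lines: ieuae vqfbw zpu smrqj dcto zjx qjsc fxz axaib ndi dyp srfye wak hwl xeyvj
Hunk 4: at line 9 remove [ndi,dyp,srfye] add [ntl,nbn] -> 14 lines: ieuae vqfbw zpu smrqj dcto zjx qjsc fxz axaib ntl nbn wak hwl xeyvj
Final line 13: hwl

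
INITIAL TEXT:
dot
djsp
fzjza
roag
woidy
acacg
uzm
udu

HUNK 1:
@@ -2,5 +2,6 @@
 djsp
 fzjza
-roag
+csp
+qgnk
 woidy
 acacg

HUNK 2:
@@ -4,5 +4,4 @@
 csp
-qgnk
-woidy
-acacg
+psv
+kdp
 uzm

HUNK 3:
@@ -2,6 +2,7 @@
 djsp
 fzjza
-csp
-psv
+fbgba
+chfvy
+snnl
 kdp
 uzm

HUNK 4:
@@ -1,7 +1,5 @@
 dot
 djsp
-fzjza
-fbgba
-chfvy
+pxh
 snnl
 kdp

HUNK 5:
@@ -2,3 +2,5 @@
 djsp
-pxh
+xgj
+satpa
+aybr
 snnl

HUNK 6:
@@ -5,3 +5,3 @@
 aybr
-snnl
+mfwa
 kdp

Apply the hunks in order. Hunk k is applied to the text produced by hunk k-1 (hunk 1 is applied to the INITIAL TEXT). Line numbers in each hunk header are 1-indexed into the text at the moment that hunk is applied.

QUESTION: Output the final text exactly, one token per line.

Hunk 1: at line 2 remove [roag] add [csp,qgnk] -> 9 lines: dot djsp fzjza csp qgnk woidy acacg uzm udu
Hunk 2: at line 4 remove [qgnk,woidy,acacg] add [psv,kdp] -> 8 lines: dot djsp fzjza csp psv kdp uzm udu
Hunk 3: at line 2 remove [csp,psv] add [fbgba,chfvy,snnl] -> 9 lines: dot djsp fzjza fbgba chfvy snnl kdp uzm udu
Hunk 4: at line 1 remove [fzjza,fbgba,chfvy] add [pxh] -> 7 lines: dot djsp pxh snnl kdp uzm udu
Hunk 5: at line 2 remove [pxh] add [xgj,satpa,aybr] -> 9 lines: dot djsp xgj satpa aybr snnl kdp uzm udu
Hunk 6: at line 5 remove [snnl] add [mfwa] -> 9 lines: dot djsp xgj satpa aybr mfwa kdp uzm udu

Answer: dot
djsp
xgj
satpa
aybr
mfwa
kdp
uzm
udu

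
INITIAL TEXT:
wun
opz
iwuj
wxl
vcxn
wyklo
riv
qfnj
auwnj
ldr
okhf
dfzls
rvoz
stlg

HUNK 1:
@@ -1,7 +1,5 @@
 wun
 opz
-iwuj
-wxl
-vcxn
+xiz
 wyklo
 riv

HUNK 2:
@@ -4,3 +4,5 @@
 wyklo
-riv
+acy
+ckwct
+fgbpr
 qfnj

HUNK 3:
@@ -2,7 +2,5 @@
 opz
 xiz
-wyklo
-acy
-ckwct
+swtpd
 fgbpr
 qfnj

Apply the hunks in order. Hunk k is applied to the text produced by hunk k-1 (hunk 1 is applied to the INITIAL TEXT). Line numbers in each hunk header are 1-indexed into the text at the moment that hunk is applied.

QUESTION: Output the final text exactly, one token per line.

Hunk 1: at line 1 remove [iwuj,wxl,vcxn] add [xiz] -> 12 lines: wun opz xiz wyklo riv qfnj auwnj ldr okhf dfzls rvoz stlg
Hunk 2: at line 4 remove [riv] add [acy,ckwct,fgbpr] -> 14 lines: wun opz xiz wyklo acy ckwct fgbpr qfnj auwnj ldr okhf dfzls rvoz stlg
Hunk 3: at line 2 remove [wyklo,acy,ckwct] add [swtpd] -> 12 lines: wun opz xiz swtpd fgbpr qfnj auwnj ldr okhf dfzls rvoz stlg

Answer: wun
opz
xiz
swtpd
fgbpr
qfnj
auwnj
ldr
okhf
dfzls
rvoz
stlg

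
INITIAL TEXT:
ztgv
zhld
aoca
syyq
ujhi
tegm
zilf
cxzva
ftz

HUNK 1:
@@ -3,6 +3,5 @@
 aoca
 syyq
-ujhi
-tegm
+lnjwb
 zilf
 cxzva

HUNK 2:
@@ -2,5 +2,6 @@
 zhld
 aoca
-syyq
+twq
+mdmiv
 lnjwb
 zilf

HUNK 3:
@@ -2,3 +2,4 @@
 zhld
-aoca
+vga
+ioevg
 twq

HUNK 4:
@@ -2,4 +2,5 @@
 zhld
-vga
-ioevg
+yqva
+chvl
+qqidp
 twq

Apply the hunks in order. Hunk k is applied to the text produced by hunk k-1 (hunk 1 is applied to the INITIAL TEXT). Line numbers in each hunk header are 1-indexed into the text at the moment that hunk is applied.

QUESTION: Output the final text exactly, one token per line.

Answer: ztgv
zhld
yqva
chvl
qqidp
twq
mdmiv
lnjwb
zilf
cxzva
ftz

Derivation:
Hunk 1: at line 3 remove [ujhi,tegm] add [lnjwb] -> 8 lines: ztgv zhld aoca syyq lnjwb zilf cxzva ftz
Hunk 2: at line 2 remove [syyq] add [twq,mdmiv] -> 9 lines: ztgv zhld aoca twq mdmiv lnjwb zilf cxzva ftz
Hunk 3: at line 2 remove [aoca] add [vga,ioevg] -> 10 lines: ztgv zhld vga ioevg twq mdmiv lnjwb zilf cxzva ftz
Hunk 4: at line 2 remove [vga,ioevg] add [yqva,chvl,qqidp] -> 11 lines: ztgv zhld yqva chvl qqidp twq mdmiv lnjwb zilf cxzva ftz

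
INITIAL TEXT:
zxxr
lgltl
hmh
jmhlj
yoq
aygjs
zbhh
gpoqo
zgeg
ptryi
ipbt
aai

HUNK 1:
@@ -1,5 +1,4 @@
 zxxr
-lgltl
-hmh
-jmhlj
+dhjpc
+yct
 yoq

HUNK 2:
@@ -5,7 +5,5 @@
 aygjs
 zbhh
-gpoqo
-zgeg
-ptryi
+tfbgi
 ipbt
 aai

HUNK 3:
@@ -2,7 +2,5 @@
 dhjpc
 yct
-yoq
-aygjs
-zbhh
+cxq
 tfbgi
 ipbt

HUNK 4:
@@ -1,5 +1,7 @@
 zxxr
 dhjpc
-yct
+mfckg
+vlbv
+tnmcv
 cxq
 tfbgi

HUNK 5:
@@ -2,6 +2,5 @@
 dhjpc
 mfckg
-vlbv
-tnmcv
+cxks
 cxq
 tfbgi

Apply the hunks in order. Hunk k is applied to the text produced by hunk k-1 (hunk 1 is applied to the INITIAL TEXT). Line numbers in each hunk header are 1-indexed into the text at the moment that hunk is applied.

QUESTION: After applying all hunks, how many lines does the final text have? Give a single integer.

Answer: 8

Derivation:
Hunk 1: at line 1 remove [lgltl,hmh,jmhlj] add [dhjpc,yct] -> 11 lines: zxxr dhjpc yct yoq aygjs zbhh gpoqo zgeg ptryi ipbt aai
Hunk 2: at line 5 remove [gpoqo,zgeg,ptryi] add [tfbgi] -> 9 lines: zxxr dhjpc yct yoq aygjs zbhh tfbgi ipbt aai
Hunk 3: at line 2 remove [yoq,aygjs,zbhh] add [cxq] -> 7 lines: zxxr dhjpc yct cxq tfbgi ipbt aai
Hunk 4: at line 1 remove [yct] add [mfckg,vlbv,tnmcv] -> 9 lines: zxxr dhjpc mfckg vlbv tnmcv cxq tfbgi ipbt aai
Hunk 5: at line 2 remove [vlbv,tnmcv] add [cxks] -> 8 lines: zxxr dhjpc mfckg cxks cxq tfbgi ipbt aai
Final line count: 8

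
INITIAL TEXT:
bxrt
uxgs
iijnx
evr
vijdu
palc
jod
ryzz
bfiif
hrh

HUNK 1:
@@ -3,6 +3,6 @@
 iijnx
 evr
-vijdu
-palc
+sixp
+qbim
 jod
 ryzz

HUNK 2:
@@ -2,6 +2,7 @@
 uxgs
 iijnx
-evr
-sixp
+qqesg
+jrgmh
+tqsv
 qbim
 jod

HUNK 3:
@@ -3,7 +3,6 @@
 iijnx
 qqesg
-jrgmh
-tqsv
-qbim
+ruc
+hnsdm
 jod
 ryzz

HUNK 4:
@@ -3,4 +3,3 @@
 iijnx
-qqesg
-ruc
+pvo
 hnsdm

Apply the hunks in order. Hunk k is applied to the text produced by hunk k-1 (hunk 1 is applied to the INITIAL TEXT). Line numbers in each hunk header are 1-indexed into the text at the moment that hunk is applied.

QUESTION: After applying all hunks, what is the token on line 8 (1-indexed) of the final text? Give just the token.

Answer: bfiif

Derivation:
Hunk 1: at line 3 remove [vijdu,palc] add [sixp,qbim] -> 10 lines: bxrt uxgs iijnx evr sixp qbim jod ryzz bfiif hrh
Hunk 2: at line 2 remove [evr,sixp] add [qqesg,jrgmh,tqsv] -> 11 lines: bxrt uxgs iijnx qqesg jrgmh tqsv qbim jod ryzz bfiif hrh
Hunk 3: at line 3 remove [jrgmh,tqsv,qbim] add [ruc,hnsdm] -> 10 lines: bxrt uxgs iijnx qqesg ruc hnsdm jod ryzz bfiif hrh
Hunk 4: at line 3 remove [qqesg,ruc] add [pvo] -> 9 lines: bxrt uxgs iijnx pvo hnsdm jod ryzz bfiif hrh
Final line 8: bfiif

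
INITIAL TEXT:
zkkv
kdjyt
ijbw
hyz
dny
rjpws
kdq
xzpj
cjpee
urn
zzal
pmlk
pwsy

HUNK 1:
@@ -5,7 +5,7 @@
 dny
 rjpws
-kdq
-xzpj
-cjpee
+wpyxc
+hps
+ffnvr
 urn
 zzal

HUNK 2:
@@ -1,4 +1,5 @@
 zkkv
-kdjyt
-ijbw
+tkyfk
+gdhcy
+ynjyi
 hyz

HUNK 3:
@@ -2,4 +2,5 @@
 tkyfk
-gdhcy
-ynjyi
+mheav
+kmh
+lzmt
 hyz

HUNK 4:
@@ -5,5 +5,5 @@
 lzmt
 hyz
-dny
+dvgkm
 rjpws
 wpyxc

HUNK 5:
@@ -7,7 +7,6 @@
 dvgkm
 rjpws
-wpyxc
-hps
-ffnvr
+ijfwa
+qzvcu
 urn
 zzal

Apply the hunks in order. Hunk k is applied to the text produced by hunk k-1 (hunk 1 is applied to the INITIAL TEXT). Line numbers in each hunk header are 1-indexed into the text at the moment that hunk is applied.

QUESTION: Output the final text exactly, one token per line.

Answer: zkkv
tkyfk
mheav
kmh
lzmt
hyz
dvgkm
rjpws
ijfwa
qzvcu
urn
zzal
pmlk
pwsy

Derivation:
Hunk 1: at line 5 remove [kdq,xzpj,cjpee] add [wpyxc,hps,ffnvr] -> 13 lines: zkkv kdjyt ijbw hyz dny rjpws wpyxc hps ffnvr urn zzal pmlk pwsy
Hunk 2: at line 1 remove [kdjyt,ijbw] add [tkyfk,gdhcy,ynjyi] -> 14 lines: zkkv tkyfk gdhcy ynjyi hyz dny rjpws wpyxc hps ffnvr urn zzal pmlk pwsy
Hunk 3: at line 2 remove [gdhcy,ynjyi] add [mheav,kmh,lzmt] -> 15 lines: zkkv tkyfk mheav kmh lzmt hyz dny rjpws wpyxc hps ffnvr urn zzal pmlk pwsy
Hunk 4: at line 5 remove [dny] add [dvgkm] -> 15 lines: zkkv tkyfk mheav kmh lzmt hyz dvgkm rjpws wpyxc hps ffnvr urn zzal pmlk pwsy
Hunk 5: at line 7 remove [wpyxc,hps,ffnvr] add [ijfwa,qzvcu] -> 14 lines: zkkv tkyfk mheav kmh lzmt hyz dvgkm rjpws ijfwa qzvcu urn zzal pmlk pwsy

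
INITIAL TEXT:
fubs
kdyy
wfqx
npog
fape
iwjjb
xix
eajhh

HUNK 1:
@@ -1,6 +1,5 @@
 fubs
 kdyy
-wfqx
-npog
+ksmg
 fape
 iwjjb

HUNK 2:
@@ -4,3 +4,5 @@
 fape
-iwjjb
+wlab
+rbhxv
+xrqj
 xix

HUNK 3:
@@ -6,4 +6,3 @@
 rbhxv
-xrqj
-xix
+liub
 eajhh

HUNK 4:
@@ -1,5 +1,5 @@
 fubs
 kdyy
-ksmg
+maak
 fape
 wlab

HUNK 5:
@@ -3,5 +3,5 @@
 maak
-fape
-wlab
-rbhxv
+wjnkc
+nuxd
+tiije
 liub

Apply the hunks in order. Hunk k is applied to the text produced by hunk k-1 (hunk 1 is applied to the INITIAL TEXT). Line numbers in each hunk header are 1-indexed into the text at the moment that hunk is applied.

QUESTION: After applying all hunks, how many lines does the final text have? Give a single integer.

Answer: 8

Derivation:
Hunk 1: at line 1 remove [wfqx,npog] add [ksmg] -> 7 lines: fubs kdyy ksmg fape iwjjb xix eajhh
Hunk 2: at line 4 remove [iwjjb] add [wlab,rbhxv,xrqj] -> 9 lines: fubs kdyy ksmg fape wlab rbhxv xrqj xix eajhh
Hunk 3: at line 6 remove [xrqj,xix] add [liub] -> 8 lines: fubs kdyy ksmg fape wlab rbhxv liub eajhh
Hunk 4: at line 1 remove [ksmg] add [maak] -> 8 lines: fubs kdyy maak fape wlab rbhxv liub eajhh
Hunk 5: at line 3 remove [fape,wlab,rbhxv] add [wjnkc,nuxd,tiije] -> 8 lines: fubs kdyy maak wjnkc nuxd tiije liub eajhh
Final line count: 8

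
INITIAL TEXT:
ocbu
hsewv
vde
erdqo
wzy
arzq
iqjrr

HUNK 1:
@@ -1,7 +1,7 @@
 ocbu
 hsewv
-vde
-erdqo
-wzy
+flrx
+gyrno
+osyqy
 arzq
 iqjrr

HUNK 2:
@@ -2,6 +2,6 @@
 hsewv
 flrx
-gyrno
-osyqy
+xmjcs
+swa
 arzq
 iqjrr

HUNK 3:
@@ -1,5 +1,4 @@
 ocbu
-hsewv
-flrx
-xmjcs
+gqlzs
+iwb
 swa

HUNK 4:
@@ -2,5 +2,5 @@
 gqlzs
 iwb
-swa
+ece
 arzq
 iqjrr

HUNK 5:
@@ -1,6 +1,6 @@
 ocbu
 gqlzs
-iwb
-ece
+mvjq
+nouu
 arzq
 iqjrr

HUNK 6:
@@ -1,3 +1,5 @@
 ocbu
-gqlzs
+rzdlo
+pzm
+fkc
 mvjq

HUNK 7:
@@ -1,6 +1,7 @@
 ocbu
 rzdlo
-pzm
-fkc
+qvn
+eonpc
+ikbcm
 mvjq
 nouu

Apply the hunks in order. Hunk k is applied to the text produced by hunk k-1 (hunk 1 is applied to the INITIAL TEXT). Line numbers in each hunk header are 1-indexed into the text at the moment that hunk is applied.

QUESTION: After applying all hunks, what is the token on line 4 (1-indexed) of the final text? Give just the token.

Answer: eonpc

Derivation:
Hunk 1: at line 1 remove [vde,erdqo,wzy] add [flrx,gyrno,osyqy] -> 7 lines: ocbu hsewv flrx gyrno osyqy arzq iqjrr
Hunk 2: at line 2 remove [gyrno,osyqy] add [xmjcs,swa] -> 7 lines: ocbu hsewv flrx xmjcs swa arzq iqjrr
Hunk 3: at line 1 remove [hsewv,flrx,xmjcs] add [gqlzs,iwb] -> 6 lines: ocbu gqlzs iwb swa arzq iqjrr
Hunk 4: at line 2 remove [swa] add [ece] -> 6 lines: ocbu gqlzs iwb ece arzq iqjrr
Hunk 5: at line 1 remove [iwb,ece] add [mvjq,nouu] -> 6 lines: ocbu gqlzs mvjq nouu arzq iqjrr
Hunk 6: at line 1 remove [gqlzs] add [rzdlo,pzm,fkc] -> 8 lines: ocbu rzdlo pzm fkc mvjq nouu arzq iqjrr
Hunk 7: at line 1 remove [pzm,fkc] add [qvn,eonpc,ikbcm] -> 9 lines: ocbu rzdlo qvn eonpc ikbcm mvjq nouu arzq iqjrr
Final line 4: eonpc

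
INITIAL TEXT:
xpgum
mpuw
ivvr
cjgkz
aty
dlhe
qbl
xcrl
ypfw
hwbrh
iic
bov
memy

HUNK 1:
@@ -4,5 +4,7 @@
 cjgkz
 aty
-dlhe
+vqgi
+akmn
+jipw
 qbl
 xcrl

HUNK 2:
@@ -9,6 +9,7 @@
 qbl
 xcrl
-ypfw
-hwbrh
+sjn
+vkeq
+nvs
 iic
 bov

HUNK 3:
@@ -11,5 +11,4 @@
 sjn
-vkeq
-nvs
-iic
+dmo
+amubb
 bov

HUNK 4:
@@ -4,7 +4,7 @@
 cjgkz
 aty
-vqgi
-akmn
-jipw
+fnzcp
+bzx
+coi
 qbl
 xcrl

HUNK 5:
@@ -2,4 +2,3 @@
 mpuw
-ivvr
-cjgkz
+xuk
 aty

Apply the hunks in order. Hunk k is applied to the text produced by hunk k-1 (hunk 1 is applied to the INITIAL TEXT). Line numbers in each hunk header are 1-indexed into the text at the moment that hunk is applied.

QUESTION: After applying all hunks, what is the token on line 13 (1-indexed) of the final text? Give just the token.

Answer: bov

Derivation:
Hunk 1: at line 4 remove [dlhe] add [vqgi,akmn,jipw] -> 15 lines: xpgum mpuw ivvr cjgkz aty vqgi akmn jipw qbl xcrl ypfw hwbrh iic bov memy
Hunk 2: at line 9 remove [ypfw,hwbrh] add [sjn,vkeq,nvs] -> 16 lines: xpgum mpuw ivvr cjgkz aty vqgi akmn jipw qbl xcrl sjn vkeq nvs iic bov memy
Hunk 3: at line 11 remove [vkeq,nvs,iic] add [dmo,amubb] -> 15 lines: xpgum mpuw ivvr cjgkz aty vqgi akmn jipw qbl xcrl sjn dmo amubb bov memy
Hunk 4: at line 4 remove [vqgi,akmn,jipw] add [fnzcp,bzx,coi] -> 15 lines: xpgum mpuw ivvr cjgkz aty fnzcp bzx coi qbl xcrl sjn dmo amubb bov memy
Hunk 5: at line 2 remove [ivvr,cjgkz] add [xuk] -> 14 lines: xpgum mpuw xuk aty fnzcp bzx coi qbl xcrl sjn dmo amubb bov memy
Final line 13: bov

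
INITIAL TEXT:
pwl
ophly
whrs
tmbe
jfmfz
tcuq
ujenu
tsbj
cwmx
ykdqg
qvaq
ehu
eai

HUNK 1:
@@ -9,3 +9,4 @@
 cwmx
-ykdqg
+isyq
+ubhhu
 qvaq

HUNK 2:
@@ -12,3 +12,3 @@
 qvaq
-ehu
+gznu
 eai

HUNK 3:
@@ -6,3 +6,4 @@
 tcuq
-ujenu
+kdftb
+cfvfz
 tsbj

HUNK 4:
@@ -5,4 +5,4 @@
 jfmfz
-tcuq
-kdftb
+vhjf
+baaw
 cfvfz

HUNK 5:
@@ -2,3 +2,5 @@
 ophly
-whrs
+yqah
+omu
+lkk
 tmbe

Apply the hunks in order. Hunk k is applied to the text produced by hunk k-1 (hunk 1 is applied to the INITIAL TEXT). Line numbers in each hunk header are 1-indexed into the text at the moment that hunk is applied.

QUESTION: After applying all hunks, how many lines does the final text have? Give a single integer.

Answer: 17

Derivation:
Hunk 1: at line 9 remove [ykdqg] add [isyq,ubhhu] -> 14 lines: pwl ophly whrs tmbe jfmfz tcuq ujenu tsbj cwmx isyq ubhhu qvaq ehu eai
Hunk 2: at line 12 remove [ehu] add [gznu] -> 14 lines: pwl ophly whrs tmbe jfmfz tcuq ujenu tsbj cwmx isyq ubhhu qvaq gznu eai
Hunk 3: at line 6 remove [ujenu] add [kdftb,cfvfz] -> 15 lines: pwl ophly whrs tmbe jfmfz tcuq kdftb cfvfz tsbj cwmx isyq ubhhu qvaq gznu eai
Hunk 4: at line 5 remove [tcuq,kdftb] add [vhjf,baaw] -> 15 lines: pwl ophly whrs tmbe jfmfz vhjf baaw cfvfz tsbj cwmx isyq ubhhu qvaq gznu eai
Hunk 5: at line 2 remove [whrs] add [yqah,omu,lkk] -> 17 lines: pwl ophly yqah omu lkk tmbe jfmfz vhjf baaw cfvfz tsbj cwmx isyq ubhhu qvaq gznu eai
Final line count: 17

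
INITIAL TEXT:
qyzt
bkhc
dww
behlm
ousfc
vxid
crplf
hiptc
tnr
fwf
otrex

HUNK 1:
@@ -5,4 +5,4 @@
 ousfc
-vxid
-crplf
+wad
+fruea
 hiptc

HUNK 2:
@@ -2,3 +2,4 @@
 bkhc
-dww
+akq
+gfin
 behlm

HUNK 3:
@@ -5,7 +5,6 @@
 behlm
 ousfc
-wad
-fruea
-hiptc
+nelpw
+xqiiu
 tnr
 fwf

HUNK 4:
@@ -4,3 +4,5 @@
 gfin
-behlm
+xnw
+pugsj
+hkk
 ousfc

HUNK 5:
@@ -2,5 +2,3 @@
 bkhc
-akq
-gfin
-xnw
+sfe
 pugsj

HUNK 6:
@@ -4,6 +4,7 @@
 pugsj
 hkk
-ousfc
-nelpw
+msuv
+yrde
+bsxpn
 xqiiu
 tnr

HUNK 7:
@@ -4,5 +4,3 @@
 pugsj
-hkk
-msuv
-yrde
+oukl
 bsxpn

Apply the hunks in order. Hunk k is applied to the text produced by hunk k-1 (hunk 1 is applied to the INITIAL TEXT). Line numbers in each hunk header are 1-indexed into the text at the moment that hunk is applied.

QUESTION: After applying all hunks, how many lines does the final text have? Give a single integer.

Hunk 1: at line 5 remove [vxid,crplf] add [wad,fruea] -> 11 lines: qyzt bkhc dww behlm ousfc wad fruea hiptc tnr fwf otrex
Hunk 2: at line 2 remove [dww] add [akq,gfin] -> 12 lines: qyzt bkhc akq gfin behlm ousfc wad fruea hiptc tnr fwf otrex
Hunk 3: at line 5 remove [wad,fruea,hiptc] add [nelpw,xqiiu] -> 11 lines: qyzt bkhc akq gfin behlm ousfc nelpw xqiiu tnr fwf otrex
Hunk 4: at line 4 remove [behlm] add [xnw,pugsj,hkk] -> 13 lines: qyzt bkhc akq gfin xnw pugsj hkk ousfc nelpw xqiiu tnr fwf otrex
Hunk 5: at line 2 remove [akq,gfin,xnw] add [sfe] -> 11 lines: qyzt bkhc sfe pugsj hkk ousfc nelpw xqiiu tnr fwf otrex
Hunk 6: at line 4 remove [ousfc,nelpw] add [msuv,yrde,bsxpn] -> 12 lines: qyzt bkhc sfe pugsj hkk msuv yrde bsxpn xqiiu tnr fwf otrex
Hunk 7: at line 4 remove [hkk,msuv,yrde] add [oukl] -> 10 lines: qyzt bkhc sfe pugsj oukl bsxpn xqiiu tnr fwf otrex
Final line count: 10

Answer: 10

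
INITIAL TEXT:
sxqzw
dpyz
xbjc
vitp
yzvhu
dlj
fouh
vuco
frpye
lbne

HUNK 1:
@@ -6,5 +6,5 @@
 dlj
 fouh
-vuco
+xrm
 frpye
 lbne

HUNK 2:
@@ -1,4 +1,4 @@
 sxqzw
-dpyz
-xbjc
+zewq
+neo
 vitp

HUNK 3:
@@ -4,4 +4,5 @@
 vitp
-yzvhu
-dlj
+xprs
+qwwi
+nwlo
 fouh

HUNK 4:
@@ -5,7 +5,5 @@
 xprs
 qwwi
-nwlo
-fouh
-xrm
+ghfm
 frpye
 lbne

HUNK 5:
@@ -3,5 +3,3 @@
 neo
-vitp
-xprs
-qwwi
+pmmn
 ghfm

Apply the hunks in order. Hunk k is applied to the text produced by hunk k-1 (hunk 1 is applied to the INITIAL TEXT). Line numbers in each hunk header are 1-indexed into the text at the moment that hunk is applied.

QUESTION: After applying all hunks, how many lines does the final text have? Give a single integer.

Answer: 7

Derivation:
Hunk 1: at line 6 remove [vuco] add [xrm] -> 10 lines: sxqzw dpyz xbjc vitp yzvhu dlj fouh xrm frpye lbne
Hunk 2: at line 1 remove [dpyz,xbjc] add [zewq,neo] -> 10 lines: sxqzw zewq neo vitp yzvhu dlj fouh xrm frpye lbne
Hunk 3: at line 4 remove [yzvhu,dlj] add [xprs,qwwi,nwlo] -> 11 lines: sxqzw zewq neo vitp xprs qwwi nwlo fouh xrm frpye lbne
Hunk 4: at line 5 remove [nwlo,fouh,xrm] add [ghfm] -> 9 lines: sxqzw zewq neo vitp xprs qwwi ghfm frpye lbne
Hunk 5: at line 3 remove [vitp,xprs,qwwi] add [pmmn] -> 7 lines: sxqzw zewq neo pmmn ghfm frpye lbne
Final line count: 7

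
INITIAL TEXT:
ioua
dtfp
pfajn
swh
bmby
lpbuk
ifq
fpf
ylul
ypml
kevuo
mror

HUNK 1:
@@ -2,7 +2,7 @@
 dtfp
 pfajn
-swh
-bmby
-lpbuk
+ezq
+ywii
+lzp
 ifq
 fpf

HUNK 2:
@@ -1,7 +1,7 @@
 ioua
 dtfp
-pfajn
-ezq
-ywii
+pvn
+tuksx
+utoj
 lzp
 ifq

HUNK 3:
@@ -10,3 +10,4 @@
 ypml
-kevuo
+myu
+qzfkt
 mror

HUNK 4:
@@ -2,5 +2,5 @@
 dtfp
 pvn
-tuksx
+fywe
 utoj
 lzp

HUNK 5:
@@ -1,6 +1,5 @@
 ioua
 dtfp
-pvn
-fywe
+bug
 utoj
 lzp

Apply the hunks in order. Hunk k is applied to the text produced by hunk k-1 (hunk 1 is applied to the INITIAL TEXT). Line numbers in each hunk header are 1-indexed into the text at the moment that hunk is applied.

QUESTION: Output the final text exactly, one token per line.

Answer: ioua
dtfp
bug
utoj
lzp
ifq
fpf
ylul
ypml
myu
qzfkt
mror

Derivation:
Hunk 1: at line 2 remove [swh,bmby,lpbuk] add [ezq,ywii,lzp] -> 12 lines: ioua dtfp pfajn ezq ywii lzp ifq fpf ylul ypml kevuo mror
Hunk 2: at line 1 remove [pfajn,ezq,ywii] add [pvn,tuksx,utoj] -> 12 lines: ioua dtfp pvn tuksx utoj lzp ifq fpf ylul ypml kevuo mror
Hunk 3: at line 10 remove [kevuo] add [myu,qzfkt] -> 13 lines: ioua dtfp pvn tuksx utoj lzp ifq fpf ylul ypml myu qzfkt mror
Hunk 4: at line 2 remove [tuksx] add [fywe] -> 13 lines: ioua dtfp pvn fywe utoj lzp ifq fpf ylul ypml myu qzfkt mror
Hunk 5: at line 1 remove [pvn,fywe] add [bug] -> 12 lines: ioua dtfp bug utoj lzp ifq fpf ylul ypml myu qzfkt mror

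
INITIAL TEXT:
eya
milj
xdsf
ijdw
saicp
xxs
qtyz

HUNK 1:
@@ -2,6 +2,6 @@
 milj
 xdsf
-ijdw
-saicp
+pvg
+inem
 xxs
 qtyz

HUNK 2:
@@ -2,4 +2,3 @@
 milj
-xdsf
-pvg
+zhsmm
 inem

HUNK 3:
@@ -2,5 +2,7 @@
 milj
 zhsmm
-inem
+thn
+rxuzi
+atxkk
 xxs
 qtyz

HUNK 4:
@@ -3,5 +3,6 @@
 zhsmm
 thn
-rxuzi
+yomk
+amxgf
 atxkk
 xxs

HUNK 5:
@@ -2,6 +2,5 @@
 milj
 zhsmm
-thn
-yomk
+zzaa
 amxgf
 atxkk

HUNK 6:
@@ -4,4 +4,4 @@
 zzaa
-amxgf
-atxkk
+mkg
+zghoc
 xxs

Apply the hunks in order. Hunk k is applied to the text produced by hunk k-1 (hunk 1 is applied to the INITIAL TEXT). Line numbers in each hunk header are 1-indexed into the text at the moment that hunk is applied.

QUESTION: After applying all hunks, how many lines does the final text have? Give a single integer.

Answer: 8

Derivation:
Hunk 1: at line 2 remove [ijdw,saicp] add [pvg,inem] -> 7 lines: eya milj xdsf pvg inem xxs qtyz
Hunk 2: at line 2 remove [xdsf,pvg] add [zhsmm] -> 6 lines: eya milj zhsmm inem xxs qtyz
Hunk 3: at line 2 remove [inem] add [thn,rxuzi,atxkk] -> 8 lines: eya milj zhsmm thn rxuzi atxkk xxs qtyz
Hunk 4: at line 3 remove [rxuzi] add [yomk,amxgf] -> 9 lines: eya milj zhsmm thn yomk amxgf atxkk xxs qtyz
Hunk 5: at line 2 remove [thn,yomk] add [zzaa] -> 8 lines: eya milj zhsmm zzaa amxgf atxkk xxs qtyz
Hunk 6: at line 4 remove [amxgf,atxkk] add [mkg,zghoc] -> 8 lines: eya milj zhsmm zzaa mkg zghoc xxs qtyz
Final line count: 8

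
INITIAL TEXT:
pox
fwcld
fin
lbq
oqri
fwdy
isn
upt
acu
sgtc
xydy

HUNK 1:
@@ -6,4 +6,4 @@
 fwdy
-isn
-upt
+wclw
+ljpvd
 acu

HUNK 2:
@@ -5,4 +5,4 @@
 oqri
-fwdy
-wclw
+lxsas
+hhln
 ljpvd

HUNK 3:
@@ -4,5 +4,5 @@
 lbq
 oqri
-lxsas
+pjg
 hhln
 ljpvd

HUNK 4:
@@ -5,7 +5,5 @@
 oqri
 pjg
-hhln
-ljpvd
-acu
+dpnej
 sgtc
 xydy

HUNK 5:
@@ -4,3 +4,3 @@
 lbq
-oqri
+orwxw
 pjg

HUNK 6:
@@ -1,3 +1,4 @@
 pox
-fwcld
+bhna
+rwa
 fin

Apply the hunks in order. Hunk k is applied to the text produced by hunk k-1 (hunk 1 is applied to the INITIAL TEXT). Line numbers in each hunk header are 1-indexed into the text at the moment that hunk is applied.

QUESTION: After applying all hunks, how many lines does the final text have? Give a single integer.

Answer: 10

Derivation:
Hunk 1: at line 6 remove [isn,upt] add [wclw,ljpvd] -> 11 lines: pox fwcld fin lbq oqri fwdy wclw ljpvd acu sgtc xydy
Hunk 2: at line 5 remove [fwdy,wclw] add [lxsas,hhln] -> 11 lines: pox fwcld fin lbq oqri lxsas hhln ljpvd acu sgtc xydy
Hunk 3: at line 4 remove [lxsas] add [pjg] -> 11 lines: pox fwcld fin lbq oqri pjg hhln ljpvd acu sgtc xydy
Hunk 4: at line 5 remove [hhln,ljpvd,acu] add [dpnej] -> 9 lines: pox fwcld fin lbq oqri pjg dpnej sgtc xydy
Hunk 5: at line 4 remove [oqri] add [orwxw] -> 9 lines: pox fwcld fin lbq orwxw pjg dpnej sgtc xydy
Hunk 6: at line 1 remove [fwcld] add [bhna,rwa] -> 10 lines: pox bhna rwa fin lbq orwxw pjg dpnej sgtc xydy
Final line count: 10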